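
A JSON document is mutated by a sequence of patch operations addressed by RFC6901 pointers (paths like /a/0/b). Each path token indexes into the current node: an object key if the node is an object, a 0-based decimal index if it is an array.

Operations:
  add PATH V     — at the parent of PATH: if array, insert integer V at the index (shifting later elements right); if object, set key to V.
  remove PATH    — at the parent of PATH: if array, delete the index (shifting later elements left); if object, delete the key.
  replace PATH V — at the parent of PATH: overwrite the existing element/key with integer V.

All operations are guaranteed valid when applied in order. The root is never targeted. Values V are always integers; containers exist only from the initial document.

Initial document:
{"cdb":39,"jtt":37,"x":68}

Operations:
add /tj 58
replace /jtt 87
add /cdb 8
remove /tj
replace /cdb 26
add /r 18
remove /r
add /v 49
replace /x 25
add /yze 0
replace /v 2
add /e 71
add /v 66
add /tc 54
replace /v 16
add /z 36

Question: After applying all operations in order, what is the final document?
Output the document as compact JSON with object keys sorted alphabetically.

Answer: {"cdb":26,"e":71,"jtt":87,"tc":54,"v":16,"x":25,"yze":0,"z":36}

Derivation:
After op 1 (add /tj 58): {"cdb":39,"jtt":37,"tj":58,"x":68}
After op 2 (replace /jtt 87): {"cdb":39,"jtt":87,"tj":58,"x":68}
After op 3 (add /cdb 8): {"cdb":8,"jtt":87,"tj":58,"x":68}
After op 4 (remove /tj): {"cdb":8,"jtt":87,"x":68}
After op 5 (replace /cdb 26): {"cdb":26,"jtt":87,"x":68}
After op 6 (add /r 18): {"cdb":26,"jtt":87,"r":18,"x":68}
After op 7 (remove /r): {"cdb":26,"jtt":87,"x":68}
After op 8 (add /v 49): {"cdb":26,"jtt":87,"v":49,"x":68}
After op 9 (replace /x 25): {"cdb":26,"jtt":87,"v":49,"x":25}
After op 10 (add /yze 0): {"cdb":26,"jtt":87,"v":49,"x":25,"yze":0}
After op 11 (replace /v 2): {"cdb":26,"jtt":87,"v":2,"x":25,"yze":0}
After op 12 (add /e 71): {"cdb":26,"e":71,"jtt":87,"v":2,"x":25,"yze":0}
After op 13 (add /v 66): {"cdb":26,"e":71,"jtt":87,"v":66,"x":25,"yze":0}
After op 14 (add /tc 54): {"cdb":26,"e":71,"jtt":87,"tc":54,"v":66,"x":25,"yze":0}
After op 15 (replace /v 16): {"cdb":26,"e":71,"jtt":87,"tc":54,"v":16,"x":25,"yze":0}
After op 16 (add /z 36): {"cdb":26,"e":71,"jtt":87,"tc":54,"v":16,"x":25,"yze":0,"z":36}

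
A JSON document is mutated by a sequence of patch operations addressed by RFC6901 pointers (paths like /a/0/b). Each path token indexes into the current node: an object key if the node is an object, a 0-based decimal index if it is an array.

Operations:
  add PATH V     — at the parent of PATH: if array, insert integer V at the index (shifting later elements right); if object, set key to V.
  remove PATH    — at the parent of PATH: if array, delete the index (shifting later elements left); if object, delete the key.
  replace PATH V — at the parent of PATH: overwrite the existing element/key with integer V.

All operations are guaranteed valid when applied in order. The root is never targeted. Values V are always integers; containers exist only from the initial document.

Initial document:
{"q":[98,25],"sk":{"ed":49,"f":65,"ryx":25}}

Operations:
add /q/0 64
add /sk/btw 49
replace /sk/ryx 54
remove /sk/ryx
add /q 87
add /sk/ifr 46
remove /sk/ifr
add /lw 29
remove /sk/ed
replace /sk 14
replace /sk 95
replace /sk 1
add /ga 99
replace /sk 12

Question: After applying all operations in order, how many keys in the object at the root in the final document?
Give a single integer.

Answer: 4

Derivation:
After op 1 (add /q/0 64): {"q":[64,98,25],"sk":{"ed":49,"f":65,"ryx":25}}
After op 2 (add /sk/btw 49): {"q":[64,98,25],"sk":{"btw":49,"ed":49,"f":65,"ryx":25}}
After op 3 (replace /sk/ryx 54): {"q":[64,98,25],"sk":{"btw":49,"ed":49,"f":65,"ryx":54}}
After op 4 (remove /sk/ryx): {"q":[64,98,25],"sk":{"btw":49,"ed":49,"f":65}}
After op 5 (add /q 87): {"q":87,"sk":{"btw":49,"ed":49,"f":65}}
After op 6 (add /sk/ifr 46): {"q":87,"sk":{"btw":49,"ed":49,"f":65,"ifr":46}}
After op 7 (remove /sk/ifr): {"q":87,"sk":{"btw":49,"ed":49,"f":65}}
After op 8 (add /lw 29): {"lw":29,"q":87,"sk":{"btw":49,"ed":49,"f":65}}
After op 9 (remove /sk/ed): {"lw":29,"q":87,"sk":{"btw":49,"f":65}}
After op 10 (replace /sk 14): {"lw":29,"q":87,"sk":14}
After op 11 (replace /sk 95): {"lw":29,"q":87,"sk":95}
After op 12 (replace /sk 1): {"lw":29,"q":87,"sk":1}
After op 13 (add /ga 99): {"ga":99,"lw":29,"q":87,"sk":1}
After op 14 (replace /sk 12): {"ga":99,"lw":29,"q":87,"sk":12}
Size at the root: 4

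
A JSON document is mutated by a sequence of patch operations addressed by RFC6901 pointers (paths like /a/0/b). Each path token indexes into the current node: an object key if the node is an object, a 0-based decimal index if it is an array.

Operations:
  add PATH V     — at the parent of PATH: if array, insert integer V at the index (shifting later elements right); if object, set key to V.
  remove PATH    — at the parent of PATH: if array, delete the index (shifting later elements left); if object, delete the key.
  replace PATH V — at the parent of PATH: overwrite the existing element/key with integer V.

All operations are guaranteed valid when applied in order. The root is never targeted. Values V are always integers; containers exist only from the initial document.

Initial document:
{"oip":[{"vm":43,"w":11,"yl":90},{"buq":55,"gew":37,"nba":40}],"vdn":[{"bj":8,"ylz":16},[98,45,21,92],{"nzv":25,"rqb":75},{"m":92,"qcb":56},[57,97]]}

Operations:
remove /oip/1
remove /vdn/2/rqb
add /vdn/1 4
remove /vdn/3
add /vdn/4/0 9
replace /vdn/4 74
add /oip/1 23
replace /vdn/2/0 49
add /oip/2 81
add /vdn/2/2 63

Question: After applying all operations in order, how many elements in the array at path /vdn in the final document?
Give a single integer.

After op 1 (remove /oip/1): {"oip":[{"vm":43,"w":11,"yl":90}],"vdn":[{"bj":8,"ylz":16},[98,45,21,92],{"nzv":25,"rqb":75},{"m":92,"qcb":56},[57,97]]}
After op 2 (remove /vdn/2/rqb): {"oip":[{"vm":43,"w":11,"yl":90}],"vdn":[{"bj":8,"ylz":16},[98,45,21,92],{"nzv":25},{"m":92,"qcb":56},[57,97]]}
After op 3 (add /vdn/1 4): {"oip":[{"vm":43,"w":11,"yl":90}],"vdn":[{"bj":8,"ylz":16},4,[98,45,21,92],{"nzv":25},{"m":92,"qcb":56},[57,97]]}
After op 4 (remove /vdn/3): {"oip":[{"vm":43,"w":11,"yl":90}],"vdn":[{"bj":8,"ylz":16},4,[98,45,21,92],{"m":92,"qcb":56},[57,97]]}
After op 5 (add /vdn/4/0 9): {"oip":[{"vm":43,"w":11,"yl":90}],"vdn":[{"bj":8,"ylz":16},4,[98,45,21,92],{"m":92,"qcb":56},[9,57,97]]}
After op 6 (replace /vdn/4 74): {"oip":[{"vm":43,"w":11,"yl":90}],"vdn":[{"bj":8,"ylz":16},4,[98,45,21,92],{"m":92,"qcb":56},74]}
After op 7 (add /oip/1 23): {"oip":[{"vm":43,"w":11,"yl":90},23],"vdn":[{"bj":8,"ylz":16},4,[98,45,21,92],{"m":92,"qcb":56},74]}
After op 8 (replace /vdn/2/0 49): {"oip":[{"vm":43,"w":11,"yl":90},23],"vdn":[{"bj":8,"ylz":16},4,[49,45,21,92],{"m":92,"qcb":56},74]}
After op 9 (add /oip/2 81): {"oip":[{"vm":43,"w":11,"yl":90},23,81],"vdn":[{"bj":8,"ylz":16},4,[49,45,21,92],{"m":92,"qcb":56},74]}
After op 10 (add /vdn/2/2 63): {"oip":[{"vm":43,"w":11,"yl":90},23,81],"vdn":[{"bj":8,"ylz":16},4,[49,45,63,21,92],{"m":92,"qcb":56},74]}
Size at path /vdn: 5

Answer: 5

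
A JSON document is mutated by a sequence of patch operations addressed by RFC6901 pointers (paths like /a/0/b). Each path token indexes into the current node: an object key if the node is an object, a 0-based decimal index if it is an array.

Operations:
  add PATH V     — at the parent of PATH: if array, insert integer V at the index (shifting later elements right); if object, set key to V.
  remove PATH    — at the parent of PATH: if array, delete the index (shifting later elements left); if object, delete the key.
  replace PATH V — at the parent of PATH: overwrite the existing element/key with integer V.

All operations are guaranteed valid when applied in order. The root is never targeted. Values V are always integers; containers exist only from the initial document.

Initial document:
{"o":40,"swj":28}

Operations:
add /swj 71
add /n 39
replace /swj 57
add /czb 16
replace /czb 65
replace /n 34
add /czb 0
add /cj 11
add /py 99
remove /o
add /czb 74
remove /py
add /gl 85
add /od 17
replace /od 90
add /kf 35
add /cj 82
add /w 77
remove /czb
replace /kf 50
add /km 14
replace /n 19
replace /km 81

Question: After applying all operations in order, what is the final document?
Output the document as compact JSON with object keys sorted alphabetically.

After op 1 (add /swj 71): {"o":40,"swj":71}
After op 2 (add /n 39): {"n":39,"o":40,"swj":71}
After op 3 (replace /swj 57): {"n":39,"o":40,"swj":57}
After op 4 (add /czb 16): {"czb":16,"n":39,"o":40,"swj":57}
After op 5 (replace /czb 65): {"czb":65,"n":39,"o":40,"swj":57}
After op 6 (replace /n 34): {"czb":65,"n":34,"o":40,"swj":57}
After op 7 (add /czb 0): {"czb":0,"n":34,"o":40,"swj":57}
After op 8 (add /cj 11): {"cj":11,"czb":0,"n":34,"o":40,"swj":57}
After op 9 (add /py 99): {"cj":11,"czb":0,"n":34,"o":40,"py":99,"swj":57}
After op 10 (remove /o): {"cj":11,"czb":0,"n":34,"py":99,"swj":57}
After op 11 (add /czb 74): {"cj":11,"czb":74,"n":34,"py":99,"swj":57}
After op 12 (remove /py): {"cj":11,"czb":74,"n":34,"swj":57}
After op 13 (add /gl 85): {"cj":11,"czb":74,"gl":85,"n":34,"swj":57}
After op 14 (add /od 17): {"cj":11,"czb":74,"gl":85,"n":34,"od":17,"swj":57}
After op 15 (replace /od 90): {"cj":11,"czb":74,"gl":85,"n":34,"od":90,"swj":57}
After op 16 (add /kf 35): {"cj":11,"czb":74,"gl":85,"kf":35,"n":34,"od":90,"swj":57}
After op 17 (add /cj 82): {"cj":82,"czb":74,"gl":85,"kf":35,"n":34,"od":90,"swj":57}
After op 18 (add /w 77): {"cj":82,"czb":74,"gl":85,"kf":35,"n":34,"od":90,"swj":57,"w":77}
After op 19 (remove /czb): {"cj":82,"gl":85,"kf":35,"n":34,"od":90,"swj":57,"w":77}
After op 20 (replace /kf 50): {"cj":82,"gl":85,"kf":50,"n":34,"od":90,"swj":57,"w":77}
After op 21 (add /km 14): {"cj":82,"gl":85,"kf":50,"km":14,"n":34,"od":90,"swj":57,"w":77}
After op 22 (replace /n 19): {"cj":82,"gl":85,"kf":50,"km":14,"n":19,"od":90,"swj":57,"w":77}
After op 23 (replace /km 81): {"cj":82,"gl":85,"kf":50,"km":81,"n":19,"od":90,"swj":57,"w":77}

Answer: {"cj":82,"gl":85,"kf":50,"km":81,"n":19,"od":90,"swj":57,"w":77}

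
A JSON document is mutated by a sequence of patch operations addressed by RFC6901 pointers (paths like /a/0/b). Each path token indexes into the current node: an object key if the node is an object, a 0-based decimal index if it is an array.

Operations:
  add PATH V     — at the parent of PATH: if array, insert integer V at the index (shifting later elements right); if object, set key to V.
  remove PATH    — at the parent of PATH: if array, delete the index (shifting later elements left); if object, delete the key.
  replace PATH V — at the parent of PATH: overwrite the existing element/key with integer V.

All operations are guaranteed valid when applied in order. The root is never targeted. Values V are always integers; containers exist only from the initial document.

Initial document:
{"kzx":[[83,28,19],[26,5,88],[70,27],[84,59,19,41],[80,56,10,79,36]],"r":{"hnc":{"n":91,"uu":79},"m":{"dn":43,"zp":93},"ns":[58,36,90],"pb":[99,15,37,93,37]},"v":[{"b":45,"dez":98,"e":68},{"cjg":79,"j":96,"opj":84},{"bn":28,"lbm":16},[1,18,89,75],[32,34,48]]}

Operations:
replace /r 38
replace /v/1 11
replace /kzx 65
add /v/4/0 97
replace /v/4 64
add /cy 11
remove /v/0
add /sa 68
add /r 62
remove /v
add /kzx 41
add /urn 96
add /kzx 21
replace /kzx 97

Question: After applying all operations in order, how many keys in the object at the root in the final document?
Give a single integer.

After op 1 (replace /r 38): {"kzx":[[83,28,19],[26,5,88],[70,27],[84,59,19,41],[80,56,10,79,36]],"r":38,"v":[{"b":45,"dez":98,"e":68},{"cjg":79,"j":96,"opj":84},{"bn":28,"lbm":16},[1,18,89,75],[32,34,48]]}
After op 2 (replace /v/1 11): {"kzx":[[83,28,19],[26,5,88],[70,27],[84,59,19,41],[80,56,10,79,36]],"r":38,"v":[{"b":45,"dez":98,"e":68},11,{"bn":28,"lbm":16},[1,18,89,75],[32,34,48]]}
After op 3 (replace /kzx 65): {"kzx":65,"r":38,"v":[{"b":45,"dez":98,"e":68},11,{"bn":28,"lbm":16},[1,18,89,75],[32,34,48]]}
After op 4 (add /v/4/0 97): {"kzx":65,"r":38,"v":[{"b":45,"dez":98,"e":68},11,{"bn":28,"lbm":16},[1,18,89,75],[97,32,34,48]]}
After op 5 (replace /v/4 64): {"kzx":65,"r":38,"v":[{"b":45,"dez":98,"e":68},11,{"bn":28,"lbm":16},[1,18,89,75],64]}
After op 6 (add /cy 11): {"cy":11,"kzx":65,"r":38,"v":[{"b":45,"dez":98,"e":68},11,{"bn":28,"lbm":16},[1,18,89,75],64]}
After op 7 (remove /v/0): {"cy":11,"kzx":65,"r":38,"v":[11,{"bn":28,"lbm":16},[1,18,89,75],64]}
After op 8 (add /sa 68): {"cy":11,"kzx":65,"r":38,"sa":68,"v":[11,{"bn":28,"lbm":16},[1,18,89,75],64]}
After op 9 (add /r 62): {"cy":11,"kzx":65,"r":62,"sa":68,"v":[11,{"bn":28,"lbm":16},[1,18,89,75],64]}
After op 10 (remove /v): {"cy":11,"kzx":65,"r":62,"sa":68}
After op 11 (add /kzx 41): {"cy":11,"kzx":41,"r":62,"sa":68}
After op 12 (add /urn 96): {"cy":11,"kzx":41,"r":62,"sa":68,"urn":96}
After op 13 (add /kzx 21): {"cy":11,"kzx":21,"r":62,"sa":68,"urn":96}
After op 14 (replace /kzx 97): {"cy":11,"kzx":97,"r":62,"sa":68,"urn":96}
Size at the root: 5

Answer: 5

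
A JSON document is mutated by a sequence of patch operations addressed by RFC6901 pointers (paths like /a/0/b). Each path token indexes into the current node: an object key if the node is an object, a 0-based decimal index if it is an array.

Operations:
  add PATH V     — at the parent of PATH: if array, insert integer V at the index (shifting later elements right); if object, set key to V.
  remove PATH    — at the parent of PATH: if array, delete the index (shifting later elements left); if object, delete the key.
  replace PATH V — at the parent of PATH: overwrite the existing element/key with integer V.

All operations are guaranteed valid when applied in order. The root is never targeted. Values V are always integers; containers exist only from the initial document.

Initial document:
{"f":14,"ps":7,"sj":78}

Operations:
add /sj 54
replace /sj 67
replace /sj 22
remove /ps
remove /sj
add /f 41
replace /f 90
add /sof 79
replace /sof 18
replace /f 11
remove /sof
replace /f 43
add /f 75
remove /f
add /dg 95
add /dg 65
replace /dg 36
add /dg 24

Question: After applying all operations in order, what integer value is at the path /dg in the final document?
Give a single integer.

After op 1 (add /sj 54): {"f":14,"ps":7,"sj":54}
After op 2 (replace /sj 67): {"f":14,"ps":7,"sj":67}
After op 3 (replace /sj 22): {"f":14,"ps":7,"sj":22}
After op 4 (remove /ps): {"f":14,"sj":22}
After op 5 (remove /sj): {"f":14}
After op 6 (add /f 41): {"f":41}
After op 7 (replace /f 90): {"f":90}
After op 8 (add /sof 79): {"f":90,"sof":79}
After op 9 (replace /sof 18): {"f":90,"sof":18}
After op 10 (replace /f 11): {"f":11,"sof":18}
After op 11 (remove /sof): {"f":11}
After op 12 (replace /f 43): {"f":43}
After op 13 (add /f 75): {"f":75}
After op 14 (remove /f): {}
After op 15 (add /dg 95): {"dg":95}
After op 16 (add /dg 65): {"dg":65}
After op 17 (replace /dg 36): {"dg":36}
After op 18 (add /dg 24): {"dg":24}
Value at /dg: 24

Answer: 24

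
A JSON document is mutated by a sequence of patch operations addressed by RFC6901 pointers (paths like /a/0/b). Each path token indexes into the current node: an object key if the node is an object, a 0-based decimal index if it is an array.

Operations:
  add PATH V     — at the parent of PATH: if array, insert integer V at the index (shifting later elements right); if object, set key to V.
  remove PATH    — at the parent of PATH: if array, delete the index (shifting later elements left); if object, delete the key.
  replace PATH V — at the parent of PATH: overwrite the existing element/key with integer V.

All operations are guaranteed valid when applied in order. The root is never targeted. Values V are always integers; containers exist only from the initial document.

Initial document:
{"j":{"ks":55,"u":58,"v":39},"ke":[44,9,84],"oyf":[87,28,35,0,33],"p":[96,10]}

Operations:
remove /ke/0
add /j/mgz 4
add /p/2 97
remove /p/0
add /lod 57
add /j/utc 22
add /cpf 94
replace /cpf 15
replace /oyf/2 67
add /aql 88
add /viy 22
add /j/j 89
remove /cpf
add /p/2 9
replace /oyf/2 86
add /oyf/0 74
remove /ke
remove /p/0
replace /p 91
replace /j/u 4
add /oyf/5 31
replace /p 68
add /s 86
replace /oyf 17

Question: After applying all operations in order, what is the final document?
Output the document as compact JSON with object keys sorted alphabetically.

After op 1 (remove /ke/0): {"j":{"ks":55,"u":58,"v":39},"ke":[9,84],"oyf":[87,28,35,0,33],"p":[96,10]}
After op 2 (add /j/mgz 4): {"j":{"ks":55,"mgz":4,"u":58,"v":39},"ke":[9,84],"oyf":[87,28,35,0,33],"p":[96,10]}
After op 3 (add /p/2 97): {"j":{"ks":55,"mgz":4,"u":58,"v":39},"ke":[9,84],"oyf":[87,28,35,0,33],"p":[96,10,97]}
After op 4 (remove /p/0): {"j":{"ks":55,"mgz":4,"u":58,"v":39},"ke":[9,84],"oyf":[87,28,35,0,33],"p":[10,97]}
After op 5 (add /lod 57): {"j":{"ks":55,"mgz":4,"u":58,"v":39},"ke":[9,84],"lod":57,"oyf":[87,28,35,0,33],"p":[10,97]}
After op 6 (add /j/utc 22): {"j":{"ks":55,"mgz":4,"u":58,"utc":22,"v":39},"ke":[9,84],"lod":57,"oyf":[87,28,35,0,33],"p":[10,97]}
After op 7 (add /cpf 94): {"cpf":94,"j":{"ks":55,"mgz":4,"u":58,"utc":22,"v":39},"ke":[9,84],"lod":57,"oyf":[87,28,35,0,33],"p":[10,97]}
After op 8 (replace /cpf 15): {"cpf":15,"j":{"ks":55,"mgz":4,"u":58,"utc":22,"v":39},"ke":[9,84],"lod":57,"oyf":[87,28,35,0,33],"p":[10,97]}
After op 9 (replace /oyf/2 67): {"cpf":15,"j":{"ks":55,"mgz":4,"u":58,"utc":22,"v":39},"ke":[9,84],"lod":57,"oyf":[87,28,67,0,33],"p":[10,97]}
After op 10 (add /aql 88): {"aql":88,"cpf":15,"j":{"ks":55,"mgz":4,"u":58,"utc":22,"v":39},"ke":[9,84],"lod":57,"oyf":[87,28,67,0,33],"p":[10,97]}
After op 11 (add /viy 22): {"aql":88,"cpf":15,"j":{"ks":55,"mgz":4,"u":58,"utc":22,"v":39},"ke":[9,84],"lod":57,"oyf":[87,28,67,0,33],"p":[10,97],"viy":22}
After op 12 (add /j/j 89): {"aql":88,"cpf":15,"j":{"j":89,"ks":55,"mgz":4,"u":58,"utc":22,"v":39},"ke":[9,84],"lod":57,"oyf":[87,28,67,0,33],"p":[10,97],"viy":22}
After op 13 (remove /cpf): {"aql":88,"j":{"j":89,"ks":55,"mgz":4,"u":58,"utc":22,"v":39},"ke":[9,84],"lod":57,"oyf":[87,28,67,0,33],"p":[10,97],"viy":22}
After op 14 (add /p/2 9): {"aql":88,"j":{"j":89,"ks":55,"mgz":4,"u":58,"utc":22,"v":39},"ke":[9,84],"lod":57,"oyf":[87,28,67,0,33],"p":[10,97,9],"viy":22}
After op 15 (replace /oyf/2 86): {"aql":88,"j":{"j":89,"ks":55,"mgz":4,"u":58,"utc":22,"v":39},"ke":[9,84],"lod":57,"oyf":[87,28,86,0,33],"p":[10,97,9],"viy":22}
After op 16 (add /oyf/0 74): {"aql":88,"j":{"j":89,"ks":55,"mgz":4,"u":58,"utc":22,"v":39},"ke":[9,84],"lod":57,"oyf":[74,87,28,86,0,33],"p":[10,97,9],"viy":22}
After op 17 (remove /ke): {"aql":88,"j":{"j":89,"ks":55,"mgz":4,"u":58,"utc":22,"v":39},"lod":57,"oyf":[74,87,28,86,0,33],"p":[10,97,9],"viy":22}
After op 18 (remove /p/0): {"aql":88,"j":{"j":89,"ks":55,"mgz":4,"u":58,"utc":22,"v":39},"lod":57,"oyf":[74,87,28,86,0,33],"p":[97,9],"viy":22}
After op 19 (replace /p 91): {"aql":88,"j":{"j":89,"ks":55,"mgz":4,"u":58,"utc":22,"v":39},"lod":57,"oyf":[74,87,28,86,0,33],"p":91,"viy":22}
After op 20 (replace /j/u 4): {"aql":88,"j":{"j":89,"ks":55,"mgz":4,"u":4,"utc":22,"v":39},"lod":57,"oyf":[74,87,28,86,0,33],"p":91,"viy":22}
After op 21 (add /oyf/5 31): {"aql":88,"j":{"j":89,"ks":55,"mgz":4,"u":4,"utc":22,"v":39},"lod":57,"oyf":[74,87,28,86,0,31,33],"p":91,"viy":22}
After op 22 (replace /p 68): {"aql":88,"j":{"j":89,"ks":55,"mgz":4,"u":4,"utc":22,"v":39},"lod":57,"oyf":[74,87,28,86,0,31,33],"p":68,"viy":22}
After op 23 (add /s 86): {"aql":88,"j":{"j":89,"ks":55,"mgz":4,"u":4,"utc":22,"v":39},"lod":57,"oyf":[74,87,28,86,0,31,33],"p":68,"s":86,"viy":22}
After op 24 (replace /oyf 17): {"aql":88,"j":{"j":89,"ks":55,"mgz":4,"u":4,"utc":22,"v":39},"lod":57,"oyf":17,"p":68,"s":86,"viy":22}

Answer: {"aql":88,"j":{"j":89,"ks":55,"mgz":4,"u":4,"utc":22,"v":39},"lod":57,"oyf":17,"p":68,"s":86,"viy":22}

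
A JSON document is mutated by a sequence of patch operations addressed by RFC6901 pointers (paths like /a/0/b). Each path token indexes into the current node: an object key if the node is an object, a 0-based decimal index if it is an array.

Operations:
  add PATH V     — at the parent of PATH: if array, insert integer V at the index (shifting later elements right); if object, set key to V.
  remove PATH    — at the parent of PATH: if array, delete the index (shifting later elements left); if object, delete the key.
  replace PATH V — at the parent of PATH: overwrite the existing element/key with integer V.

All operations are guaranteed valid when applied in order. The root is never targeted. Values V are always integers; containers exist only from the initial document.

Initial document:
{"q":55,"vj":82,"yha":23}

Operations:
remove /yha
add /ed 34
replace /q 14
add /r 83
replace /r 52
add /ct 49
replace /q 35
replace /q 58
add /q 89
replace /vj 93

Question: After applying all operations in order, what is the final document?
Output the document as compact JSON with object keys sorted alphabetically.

After op 1 (remove /yha): {"q":55,"vj":82}
After op 2 (add /ed 34): {"ed":34,"q":55,"vj":82}
After op 3 (replace /q 14): {"ed":34,"q":14,"vj":82}
After op 4 (add /r 83): {"ed":34,"q":14,"r":83,"vj":82}
After op 5 (replace /r 52): {"ed":34,"q":14,"r":52,"vj":82}
After op 6 (add /ct 49): {"ct":49,"ed":34,"q":14,"r":52,"vj":82}
After op 7 (replace /q 35): {"ct":49,"ed":34,"q":35,"r":52,"vj":82}
After op 8 (replace /q 58): {"ct":49,"ed":34,"q":58,"r":52,"vj":82}
After op 9 (add /q 89): {"ct":49,"ed":34,"q":89,"r":52,"vj":82}
After op 10 (replace /vj 93): {"ct":49,"ed":34,"q":89,"r":52,"vj":93}

Answer: {"ct":49,"ed":34,"q":89,"r":52,"vj":93}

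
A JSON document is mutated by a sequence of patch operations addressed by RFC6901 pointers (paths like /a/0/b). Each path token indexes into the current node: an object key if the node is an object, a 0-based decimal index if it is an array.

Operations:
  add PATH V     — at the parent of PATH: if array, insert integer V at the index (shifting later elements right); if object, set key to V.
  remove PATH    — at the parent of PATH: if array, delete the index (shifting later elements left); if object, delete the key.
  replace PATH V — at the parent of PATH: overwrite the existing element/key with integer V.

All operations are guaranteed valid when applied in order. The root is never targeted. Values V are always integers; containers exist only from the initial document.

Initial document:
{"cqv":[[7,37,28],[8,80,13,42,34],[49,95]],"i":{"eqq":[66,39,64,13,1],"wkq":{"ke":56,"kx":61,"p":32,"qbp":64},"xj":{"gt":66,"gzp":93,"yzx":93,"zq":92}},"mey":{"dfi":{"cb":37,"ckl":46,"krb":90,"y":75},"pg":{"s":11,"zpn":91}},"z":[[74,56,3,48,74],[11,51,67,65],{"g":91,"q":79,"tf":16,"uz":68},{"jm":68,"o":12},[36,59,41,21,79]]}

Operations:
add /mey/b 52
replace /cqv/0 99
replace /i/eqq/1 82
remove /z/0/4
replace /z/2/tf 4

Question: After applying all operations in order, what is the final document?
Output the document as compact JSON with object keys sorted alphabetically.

After op 1 (add /mey/b 52): {"cqv":[[7,37,28],[8,80,13,42,34],[49,95]],"i":{"eqq":[66,39,64,13,1],"wkq":{"ke":56,"kx":61,"p":32,"qbp":64},"xj":{"gt":66,"gzp":93,"yzx":93,"zq":92}},"mey":{"b":52,"dfi":{"cb":37,"ckl":46,"krb":90,"y":75},"pg":{"s":11,"zpn":91}},"z":[[74,56,3,48,74],[11,51,67,65],{"g":91,"q":79,"tf":16,"uz":68},{"jm":68,"o":12},[36,59,41,21,79]]}
After op 2 (replace /cqv/0 99): {"cqv":[99,[8,80,13,42,34],[49,95]],"i":{"eqq":[66,39,64,13,1],"wkq":{"ke":56,"kx":61,"p":32,"qbp":64},"xj":{"gt":66,"gzp":93,"yzx":93,"zq":92}},"mey":{"b":52,"dfi":{"cb":37,"ckl":46,"krb":90,"y":75},"pg":{"s":11,"zpn":91}},"z":[[74,56,3,48,74],[11,51,67,65],{"g":91,"q":79,"tf":16,"uz":68},{"jm":68,"o":12},[36,59,41,21,79]]}
After op 3 (replace /i/eqq/1 82): {"cqv":[99,[8,80,13,42,34],[49,95]],"i":{"eqq":[66,82,64,13,1],"wkq":{"ke":56,"kx":61,"p":32,"qbp":64},"xj":{"gt":66,"gzp":93,"yzx":93,"zq":92}},"mey":{"b":52,"dfi":{"cb":37,"ckl":46,"krb":90,"y":75},"pg":{"s":11,"zpn":91}},"z":[[74,56,3,48,74],[11,51,67,65],{"g":91,"q":79,"tf":16,"uz":68},{"jm":68,"o":12},[36,59,41,21,79]]}
After op 4 (remove /z/0/4): {"cqv":[99,[8,80,13,42,34],[49,95]],"i":{"eqq":[66,82,64,13,1],"wkq":{"ke":56,"kx":61,"p":32,"qbp":64},"xj":{"gt":66,"gzp":93,"yzx":93,"zq":92}},"mey":{"b":52,"dfi":{"cb":37,"ckl":46,"krb":90,"y":75},"pg":{"s":11,"zpn":91}},"z":[[74,56,3,48],[11,51,67,65],{"g":91,"q":79,"tf":16,"uz":68},{"jm":68,"o":12},[36,59,41,21,79]]}
After op 5 (replace /z/2/tf 4): {"cqv":[99,[8,80,13,42,34],[49,95]],"i":{"eqq":[66,82,64,13,1],"wkq":{"ke":56,"kx":61,"p":32,"qbp":64},"xj":{"gt":66,"gzp":93,"yzx":93,"zq":92}},"mey":{"b":52,"dfi":{"cb":37,"ckl":46,"krb":90,"y":75},"pg":{"s":11,"zpn":91}},"z":[[74,56,3,48],[11,51,67,65],{"g":91,"q":79,"tf":4,"uz":68},{"jm":68,"o":12},[36,59,41,21,79]]}

Answer: {"cqv":[99,[8,80,13,42,34],[49,95]],"i":{"eqq":[66,82,64,13,1],"wkq":{"ke":56,"kx":61,"p":32,"qbp":64},"xj":{"gt":66,"gzp":93,"yzx":93,"zq":92}},"mey":{"b":52,"dfi":{"cb":37,"ckl":46,"krb":90,"y":75},"pg":{"s":11,"zpn":91}},"z":[[74,56,3,48],[11,51,67,65],{"g":91,"q":79,"tf":4,"uz":68},{"jm":68,"o":12},[36,59,41,21,79]]}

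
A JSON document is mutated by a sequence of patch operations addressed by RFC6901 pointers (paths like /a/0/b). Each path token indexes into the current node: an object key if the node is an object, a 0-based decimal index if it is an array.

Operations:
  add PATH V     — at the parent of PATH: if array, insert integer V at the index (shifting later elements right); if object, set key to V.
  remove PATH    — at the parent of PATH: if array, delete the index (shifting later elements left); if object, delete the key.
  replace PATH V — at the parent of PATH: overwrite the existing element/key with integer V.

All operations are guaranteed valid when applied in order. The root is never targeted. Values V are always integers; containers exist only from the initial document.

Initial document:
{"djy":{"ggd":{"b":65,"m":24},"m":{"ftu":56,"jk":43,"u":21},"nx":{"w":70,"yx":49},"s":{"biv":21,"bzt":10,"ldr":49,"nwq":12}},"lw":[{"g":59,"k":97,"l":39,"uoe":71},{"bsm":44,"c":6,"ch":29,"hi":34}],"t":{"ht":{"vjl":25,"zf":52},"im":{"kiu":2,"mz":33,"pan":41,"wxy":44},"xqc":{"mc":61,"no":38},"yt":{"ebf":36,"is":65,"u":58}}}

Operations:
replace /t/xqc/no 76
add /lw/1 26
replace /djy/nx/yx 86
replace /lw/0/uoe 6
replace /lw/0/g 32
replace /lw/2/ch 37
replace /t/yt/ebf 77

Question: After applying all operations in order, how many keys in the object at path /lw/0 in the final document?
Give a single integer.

After op 1 (replace /t/xqc/no 76): {"djy":{"ggd":{"b":65,"m":24},"m":{"ftu":56,"jk":43,"u":21},"nx":{"w":70,"yx":49},"s":{"biv":21,"bzt":10,"ldr":49,"nwq":12}},"lw":[{"g":59,"k":97,"l":39,"uoe":71},{"bsm":44,"c":6,"ch":29,"hi":34}],"t":{"ht":{"vjl":25,"zf":52},"im":{"kiu":2,"mz":33,"pan":41,"wxy":44},"xqc":{"mc":61,"no":76},"yt":{"ebf":36,"is":65,"u":58}}}
After op 2 (add /lw/1 26): {"djy":{"ggd":{"b":65,"m":24},"m":{"ftu":56,"jk":43,"u":21},"nx":{"w":70,"yx":49},"s":{"biv":21,"bzt":10,"ldr":49,"nwq":12}},"lw":[{"g":59,"k":97,"l":39,"uoe":71},26,{"bsm":44,"c":6,"ch":29,"hi":34}],"t":{"ht":{"vjl":25,"zf":52},"im":{"kiu":2,"mz":33,"pan":41,"wxy":44},"xqc":{"mc":61,"no":76},"yt":{"ebf":36,"is":65,"u":58}}}
After op 3 (replace /djy/nx/yx 86): {"djy":{"ggd":{"b":65,"m":24},"m":{"ftu":56,"jk":43,"u":21},"nx":{"w":70,"yx":86},"s":{"biv":21,"bzt":10,"ldr":49,"nwq":12}},"lw":[{"g":59,"k":97,"l":39,"uoe":71},26,{"bsm":44,"c":6,"ch":29,"hi":34}],"t":{"ht":{"vjl":25,"zf":52},"im":{"kiu":2,"mz":33,"pan":41,"wxy":44},"xqc":{"mc":61,"no":76},"yt":{"ebf":36,"is":65,"u":58}}}
After op 4 (replace /lw/0/uoe 6): {"djy":{"ggd":{"b":65,"m":24},"m":{"ftu":56,"jk":43,"u":21},"nx":{"w":70,"yx":86},"s":{"biv":21,"bzt":10,"ldr":49,"nwq":12}},"lw":[{"g":59,"k":97,"l":39,"uoe":6},26,{"bsm":44,"c":6,"ch":29,"hi":34}],"t":{"ht":{"vjl":25,"zf":52},"im":{"kiu":2,"mz":33,"pan":41,"wxy":44},"xqc":{"mc":61,"no":76},"yt":{"ebf":36,"is":65,"u":58}}}
After op 5 (replace /lw/0/g 32): {"djy":{"ggd":{"b":65,"m":24},"m":{"ftu":56,"jk":43,"u":21},"nx":{"w":70,"yx":86},"s":{"biv":21,"bzt":10,"ldr":49,"nwq":12}},"lw":[{"g":32,"k":97,"l":39,"uoe":6},26,{"bsm":44,"c":6,"ch":29,"hi":34}],"t":{"ht":{"vjl":25,"zf":52},"im":{"kiu":2,"mz":33,"pan":41,"wxy":44},"xqc":{"mc":61,"no":76},"yt":{"ebf":36,"is":65,"u":58}}}
After op 6 (replace /lw/2/ch 37): {"djy":{"ggd":{"b":65,"m":24},"m":{"ftu":56,"jk":43,"u":21},"nx":{"w":70,"yx":86},"s":{"biv":21,"bzt":10,"ldr":49,"nwq":12}},"lw":[{"g":32,"k":97,"l":39,"uoe":6},26,{"bsm":44,"c":6,"ch":37,"hi":34}],"t":{"ht":{"vjl":25,"zf":52},"im":{"kiu":2,"mz":33,"pan":41,"wxy":44},"xqc":{"mc":61,"no":76},"yt":{"ebf":36,"is":65,"u":58}}}
After op 7 (replace /t/yt/ebf 77): {"djy":{"ggd":{"b":65,"m":24},"m":{"ftu":56,"jk":43,"u":21},"nx":{"w":70,"yx":86},"s":{"biv":21,"bzt":10,"ldr":49,"nwq":12}},"lw":[{"g":32,"k":97,"l":39,"uoe":6},26,{"bsm":44,"c":6,"ch":37,"hi":34}],"t":{"ht":{"vjl":25,"zf":52},"im":{"kiu":2,"mz":33,"pan":41,"wxy":44},"xqc":{"mc":61,"no":76},"yt":{"ebf":77,"is":65,"u":58}}}
Size at path /lw/0: 4

Answer: 4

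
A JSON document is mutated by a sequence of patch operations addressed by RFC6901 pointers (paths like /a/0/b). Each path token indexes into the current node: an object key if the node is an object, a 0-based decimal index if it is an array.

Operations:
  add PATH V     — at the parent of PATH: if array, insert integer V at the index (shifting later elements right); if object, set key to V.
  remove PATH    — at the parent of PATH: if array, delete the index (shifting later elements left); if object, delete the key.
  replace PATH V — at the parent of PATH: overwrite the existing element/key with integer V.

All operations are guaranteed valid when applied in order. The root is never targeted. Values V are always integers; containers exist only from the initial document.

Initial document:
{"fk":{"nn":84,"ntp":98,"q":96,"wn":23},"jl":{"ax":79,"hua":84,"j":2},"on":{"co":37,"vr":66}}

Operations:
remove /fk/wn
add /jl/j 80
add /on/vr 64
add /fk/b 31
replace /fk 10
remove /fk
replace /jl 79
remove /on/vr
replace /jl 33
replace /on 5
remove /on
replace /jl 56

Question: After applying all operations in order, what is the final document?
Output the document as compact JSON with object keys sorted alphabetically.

After op 1 (remove /fk/wn): {"fk":{"nn":84,"ntp":98,"q":96},"jl":{"ax":79,"hua":84,"j":2},"on":{"co":37,"vr":66}}
After op 2 (add /jl/j 80): {"fk":{"nn":84,"ntp":98,"q":96},"jl":{"ax":79,"hua":84,"j":80},"on":{"co":37,"vr":66}}
After op 3 (add /on/vr 64): {"fk":{"nn":84,"ntp":98,"q":96},"jl":{"ax":79,"hua":84,"j":80},"on":{"co":37,"vr":64}}
After op 4 (add /fk/b 31): {"fk":{"b":31,"nn":84,"ntp":98,"q":96},"jl":{"ax":79,"hua":84,"j":80},"on":{"co":37,"vr":64}}
After op 5 (replace /fk 10): {"fk":10,"jl":{"ax":79,"hua":84,"j":80},"on":{"co":37,"vr":64}}
After op 6 (remove /fk): {"jl":{"ax":79,"hua":84,"j":80},"on":{"co":37,"vr":64}}
After op 7 (replace /jl 79): {"jl":79,"on":{"co":37,"vr":64}}
After op 8 (remove /on/vr): {"jl":79,"on":{"co":37}}
After op 9 (replace /jl 33): {"jl":33,"on":{"co":37}}
After op 10 (replace /on 5): {"jl":33,"on":5}
After op 11 (remove /on): {"jl":33}
After op 12 (replace /jl 56): {"jl":56}

Answer: {"jl":56}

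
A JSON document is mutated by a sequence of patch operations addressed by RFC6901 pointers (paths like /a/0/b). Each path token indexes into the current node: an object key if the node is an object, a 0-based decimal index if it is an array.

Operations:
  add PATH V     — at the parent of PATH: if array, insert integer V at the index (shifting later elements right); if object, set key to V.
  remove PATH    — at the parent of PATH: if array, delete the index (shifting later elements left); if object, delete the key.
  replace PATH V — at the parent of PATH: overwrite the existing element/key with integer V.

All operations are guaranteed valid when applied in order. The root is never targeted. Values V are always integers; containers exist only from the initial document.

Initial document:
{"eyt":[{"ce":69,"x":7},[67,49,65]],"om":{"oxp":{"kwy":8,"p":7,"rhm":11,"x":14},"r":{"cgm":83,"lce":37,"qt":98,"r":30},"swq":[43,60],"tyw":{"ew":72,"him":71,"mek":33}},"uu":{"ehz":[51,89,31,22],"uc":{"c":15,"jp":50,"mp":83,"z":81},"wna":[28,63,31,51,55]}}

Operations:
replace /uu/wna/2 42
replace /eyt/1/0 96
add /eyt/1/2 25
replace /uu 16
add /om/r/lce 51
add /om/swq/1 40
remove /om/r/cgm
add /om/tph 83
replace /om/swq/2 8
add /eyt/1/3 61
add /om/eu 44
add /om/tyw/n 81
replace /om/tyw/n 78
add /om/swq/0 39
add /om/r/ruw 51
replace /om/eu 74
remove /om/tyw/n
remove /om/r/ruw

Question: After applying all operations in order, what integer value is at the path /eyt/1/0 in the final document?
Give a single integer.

After op 1 (replace /uu/wna/2 42): {"eyt":[{"ce":69,"x":7},[67,49,65]],"om":{"oxp":{"kwy":8,"p":7,"rhm":11,"x":14},"r":{"cgm":83,"lce":37,"qt":98,"r":30},"swq":[43,60],"tyw":{"ew":72,"him":71,"mek":33}},"uu":{"ehz":[51,89,31,22],"uc":{"c":15,"jp":50,"mp":83,"z":81},"wna":[28,63,42,51,55]}}
After op 2 (replace /eyt/1/0 96): {"eyt":[{"ce":69,"x":7},[96,49,65]],"om":{"oxp":{"kwy":8,"p":7,"rhm":11,"x":14},"r":{"cgm":83,"lce":37,"qt":98,"r":30},"swq":[43,60],"tyw":{"ew":72,"him":71,"mek":33}},"uu":{"ehz":[51,89,31,22],"uc":{"c":15,"jp":50,"mp":83,"z":81},"wna":[28,63,42,51,55]}}
After op 3 (add /eyt/1/2 25): {"eyt":[{"ce":69,"x":7},[96,49,25,65]],"om":{"oxp":{"kwy":8,"p":7,"rhm":11,"x":14},"r":{"cgm":83,"lce":37,"qt":98,"r":30},"swq":[43,60],"tyw":{"ew":72,"him":71,"mek":33}},"uu":{"ehz":[51,89,31,22],"uc":{"c":15,"jp":50,"mp":83,"z":81},"wna":[28,63,42,51,55]}}
After op 4 (replace /uu 16): {"eyt":[{"ce":69,"x":7},[96,49,25,65]],"om":{"oxp":{"kwy":8,"p":7,"rhm":11,"x":14},"r":{"cgm":83,"lce":37,"qt":98,"r":30},"swq":[43,60],"tyw":{"ew":72,"him":71,"mek":33}},"uu":16}
After op 5 (add /om/r/lce 51): {"eyt":[{"ce":69,"x":7},[96,49,25,65]],"om":{"oxp":{"kwy":8,"p":7,"rhm":11,"x":14},"r":{"cgm":83,"lce":51,"qt":98,"r":30},"swq":[43,60],"tyw":{"ew":72,"him":71,"mek":33}},"uu":16}
After op 6 (add /om/swq/1 40): {"eyt":[{"ce":69,"x":7},[96,49,25,65]],"om":{"oxp":{"kwy":8,"p":7,"rhm":11,"x":14},"r":{"cgm":83,"lce":51,"qt":98,"r":30},"swq":[43,40,60],"tyw":{"ew":72,"him":71,"mek":33}},"uu":16}
After op 7 (remove /om/r/cgm): {"eyt":[{"ce":69,"x":7},[96,49,25,65]],"om":{"oxp":{"kwy":8,"p":7,"rhm":11,"x":14},"r":{"lce":51,"qt":98,"r":30},"swq":[43,40,60],"tyw":{"ew":72,"him":71,"mek":33}},"uu":16}
After op 8 (add /om/tph 83): {"eyt":[{"ce":69,"x":7},[96,49,25,65]],"om":{"oxp":{"kwy":8,"p":7,"rhm":11,"x":14},"r":{"lce":51,"qt":98,"r":30},"swq":[43,40,60],"tph":83,"tyw":{"ew":72,"him":71,"mek":33}},"uu":16}
After op 9 (replace /om/swq/2 8): {"eyt":[{"ce":69,"x":7},[96,49,25,65]],"om":{"oxp":{"kwy":8,"p":7,"rhm":11,"x":14},"r":{"lce":51,"qt":98,"r":30},"swq":[43,40,8],"tph":83,"tyw":{"ew":72,"him":71,"mek":33}},"uu":16}
After op 10 (add /eyt/1/3 61): {"eyt":[{"ce":69,"x":7},[96,49,25,61,65]],"om":{"oxp":{"kwy":8,"p":7,"rhm":11,"x":14},"r":{"lce":51,"qt":98,"r":30},"swq":[43,40,8],"tph":83,"tyw":{"ew":72,"him":71,"mek":33}},"uu":16}
After op 11 (add /om/eu 44): {"eyt":[{"ce":69,"x":7},[96,49,25,61,65]],"om":{"eu":44,"oxp":{"kwy":8,"p":7,"rhm":11,"x":14},"r":{"lce":51,"qt":98,"r":30},"swq":[43,40,8],"tph":83,"tyw":{"ew":72,"him":71,"mek":33}},"uu":16}
After op 12 (add /om/tyw/n 81): {"eyt":[{"ce":69,"x":7},[96,49,25,61,65]],"om":{"eu":44,"oxp":{"kwy":8,"p":7,"rhm":11,"x":14},"r":{"lce":51,"qt":98,"r":30},"swq":[43,40,8],"tph":83,"tyw":{"ew":72,"him":71,"mek":33,"n":81}},"uu":16}
After op 13 (replace /om/tyw/n 78): {"eyt":[{"ce":69,"x":7},[96,49,25,61,65]],"om":{"eu":44,"oxp":{"kwy":8,"p":7,"rhm":11,"x":14},"r":{"lce":51,"qt":98,"r":30},"swq":[43,40,8],"tph":83,"tyw":{"ew":72,"him":71,"mek":33,"n":78}},"uu":16}
After op 14 (add /om/swq/0 39): {"eyt":[{"ce":69,"x":7},[96,49,25,61,65]],"om":{"eu":44,"oxp":{"kwy":8,"p":7,"rhm":11,"x":14},"r":{"lce":51,"qt":98,"r":30},"swq":[39,43,40,8],"tph":83,"tyw":{"ew":72,"him":71,"mek":33,"n":78}},"uu":16}
After op 15 (add /om/r/ruw 51): {"eyt":[{"ce":69,"x":7},[96,49,25,61,65]],"om":{"eu":44,"oxp":{"kwy":8,"p":7,"rhm":11,"x":14},"r":{"lce":51,"qt":98,"r":30,"ruw":51},"swq":[39,43,40,8],"tph":83,"tyw":{"ew":72,"him":71,"mek":33,"n":78}},"uu":16}
After op 16 (replace /om/eu 74): {"eyt":[{"ce":69,"x":7},[96,49,25,61,65]],"om":{"eu":74,"oxp":{"kwy":8,"p":7,"rhm":11,"x":14},"r":{"lce":51,"qt":98,"r":30,"ruw":51},"swq":[39,43,40,8],"tph":83,"tyw":{"ew":72,"him":71,"mek":33,"n":78}},"uu":16}
After op 17 (remove /om/tyw/n): {"eyt":[{"ce":69,"x":7},[96,49,25,61,65]],"om":{"eu":74,"oxp":{"kwy":8,"p":7,"rhm":11,"x":14},"r":{"lce":51,"qt":98,"r":30,"ruw":51},"swq":[39,43,40,8],"tph":83,"tyw":{"ew":72,"him":71,"mek":33}},"uu":16}
After op 18 (remove /om/r/ruw): {"eyt":[{"ce":69,"x":7},[96,49,25,61,65]],"om":{"eu":74,"oxp":{"kwy":8,"p":7,"rhm":11,"x":14},"r":{"lce":51,"qt":98,"r":30},"swq":[39,43,40,8],"tph":83,"tyw":{"ew":72,"him":71,"mek":33}},"uu":16}
Value at /eyt/1/0: 96

Answer: 96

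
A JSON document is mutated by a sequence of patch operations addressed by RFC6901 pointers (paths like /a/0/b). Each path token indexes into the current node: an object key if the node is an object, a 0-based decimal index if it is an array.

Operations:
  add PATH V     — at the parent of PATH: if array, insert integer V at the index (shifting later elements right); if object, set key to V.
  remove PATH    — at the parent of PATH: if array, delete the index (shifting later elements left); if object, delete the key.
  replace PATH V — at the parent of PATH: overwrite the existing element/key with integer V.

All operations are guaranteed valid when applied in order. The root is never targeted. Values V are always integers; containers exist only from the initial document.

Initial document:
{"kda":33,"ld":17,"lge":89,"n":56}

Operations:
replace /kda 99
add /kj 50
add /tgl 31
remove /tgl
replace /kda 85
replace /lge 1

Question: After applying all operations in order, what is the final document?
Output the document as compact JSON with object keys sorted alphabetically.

After op 1 (replace /kda 99): {"kda":99,"ld":17,"lge":89,"n":56}
After op 2 (add /kj 50): {"kda":99,"kj":50,"ld":17,"lge":89,"n":56}
After op 3 (add /tgl 31): {"kda":99,"kj":50,"ld":17,"lge":89,"n":56,"tgl":31}
After op 4 (remove /tgl): {"kda":99,"kj":50,"ld":17,"lge":89,"n":56}
After op 5 (replace /kda 85): {"kda":85,"kj":50,"ld":17,"lge":89,"n":56}
After op 6 (replace /lge 1): {"kda":85,"kj":50,"ld":17,"lge":1,"n":56}

Answer: {"kda":85,"kj":50,"ld":17,"lge":1,"n":56}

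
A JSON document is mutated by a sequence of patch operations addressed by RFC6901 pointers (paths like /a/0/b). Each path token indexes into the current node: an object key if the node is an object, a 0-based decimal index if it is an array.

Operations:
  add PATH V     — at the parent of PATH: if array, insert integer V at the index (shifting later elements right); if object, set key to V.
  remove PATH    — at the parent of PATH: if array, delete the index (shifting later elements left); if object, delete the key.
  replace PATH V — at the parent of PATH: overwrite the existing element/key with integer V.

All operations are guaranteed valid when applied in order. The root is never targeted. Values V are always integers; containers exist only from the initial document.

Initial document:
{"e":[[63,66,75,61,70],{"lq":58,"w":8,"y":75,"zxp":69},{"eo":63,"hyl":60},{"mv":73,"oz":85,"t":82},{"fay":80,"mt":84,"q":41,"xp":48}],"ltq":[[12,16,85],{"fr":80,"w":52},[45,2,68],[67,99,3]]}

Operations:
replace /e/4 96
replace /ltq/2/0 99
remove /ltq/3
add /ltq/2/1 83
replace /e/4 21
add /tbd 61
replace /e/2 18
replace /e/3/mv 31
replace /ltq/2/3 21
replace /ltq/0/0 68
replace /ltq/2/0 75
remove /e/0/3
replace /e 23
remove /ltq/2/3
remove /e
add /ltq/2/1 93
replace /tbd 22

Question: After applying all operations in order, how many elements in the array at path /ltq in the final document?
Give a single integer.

After op 1 (replace /e/4 96): {"e":[[63,66,75,61,70],{"lq":58,"w":8,"y":75,"zxp":69},{"eo":63,"hyl":60},{"mv":73,"oz":85,"t":82},96],"ltq":[[12,16,85],{"fr":80,"w":52},[45,2,68],[67,99,3]]}
After op 2 (replace /ltq/2/0 99): {"e":[[63,66,75,61,70],{"lq":58,"w":8,"y":75,"zxp":69},{"eo":63,"hyl":60},{"mv":73,"oz":85,"t":82},96],"ltq":[[12,16,85],{"fr":80,"w":52},[99,2,68],[67,99,3]]}
After op 3 (remove /ltq/3): {"e":[[63,66,75,61,70],{"lq":58,"w":8,"y":75,"zxp":69},{"eo":63,"hyl":60},{"mv":73,"oz":85,"t":82},96],"ltq":[[12,16,85],{"fr":80,"w":52},[99,2,68]]}
After op 4 (add /ltq/2/1 83): {"e":[[63,66,75,61,70],{"lq":58,"w":8,"y":75,"zxp":69},{"eo":63,"hyl":60},{"mv":73,"oz":85,"t":82},96],"ltq":[[12,16,85],{"fr":80,"w":52},[99,83,2,68]]}
After op 5 (replace /e/4 21): {"e":[[63,66,75,61,70],{"lq":58,"w":8,"y":75,"zxp":69},{"eo":63,"hyl":60},{"mv":73,"oz":85,"t":82},21],"ltq":[[12,16,85],{"fr":80,"w":52},[99,83,2,68]]}
After op 6 (add /tbd 61): {"e":[[63,66,75,61,70],{"lq":58,"w":8,"y":75,"zxp":69},{"eo":63,"hyl":60},{"mv":73,"oz":85,"t":82},21],"ltq":[[12,16,85],{"fr":80,"w":52},[99,83,2,68]],"tbd":61}
After op 7 (replace /e/2 18): {"e":[[63,66,75,61,70],{"lq":58,"w":8,"y":75,"zxp":69},18,{"mv":73,"oz":85,"t":82},21],"ltq":[[12,16,85],{"fr":80,"w":52},[99,83,2,68]],"tbd":61}
After op 8 (replace /e/3/mv 31): {"e":[[63,66,75,61,70],{"lq":58,"w":8,"y":75,"zxp":69},18,{"mv":31,"oz":85,"t":82},21],"ltq":[[12,16,85],{"fr":80,"w":52},[99,83,2,68]],"tbd":61}
After op 9 (replace /ltq/2/3 21): {"e":[[63,66,75,61,70],{"lq":58,"w":8,"y":75,"zxp":69},18,{"mv":31,"oz":85,"t":82},21],"ltq":[[12,16,85],{"fr":80,"w":52},[99,83,2,21]],"tbd":61}
After op 10 (replace /ltq/0/0 68): {"e":[[63,66,75,61,70],{"lq":58,"w":8,"y":75,"zxp":69},18,{"mv":31,"oz":85,"t":82},21],"ltq":[[68,16,85],{"fr":80,"w":52},[99,83,2,21]],"tbd":61}
After op 11 (replace /ltq/2/0 75): {"e":[[63,66,75,61,70],{"lq":58,"w":8,"y":75,"zxp":69},18,{"mv":31,"oz":85,"t":82},21],"ltq":[[68,16,85],{"fr":80,"w":52},[75,83,2,21]],"tbd":61}
After op 12 (remove /e/0/3): {"e":[[63,66,75,70],{"lq":58,"w":8,"y":75,"zxp":69},18,{"mv":31,"oz":85,"t":82},21],"ltq":[[68,16,85],{"fr":80,"w":52},[75,83,2,21]],"tbd":61}
After op 13 (replace /e 23): {"e":23,"ltq":[[68,16,85],{"fr":80,"w":52},[75,83,2,21]],"tbd":61}
After op 14 (remove /ltq/2/3): {"e":23,"ltq":[[68,16,85],{"fr":80,"w":52},[75,83,2]],"tbd":61}
After op 15 (remove /e): {"ltq":[[68,16,85],{"fr":80,"w":52},[75,83,2]],"tbd":61}
After op 16 (add /ltq/2/1 93): {"ltq":[[68,16,85],{"fr":80,"w":52},[75,93,83,2]],"tbd":61}
After op 17 (replace /tbd 22): {"ltq":[[68,16,85],{"fr":80,"w":52},[75,93,83,2]],"tbd":22}
Size at path /ltq: 3

Answer: 3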